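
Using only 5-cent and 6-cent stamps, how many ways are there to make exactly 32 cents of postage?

1

Need nonnegative integers with 5j + 6k = 32.
gcd(5, 6) = 1, and 5·(-1) + 6·(1) = 1.
So (j₀, k₀) = (-32, 32); general j = -32 + 6t, k = 32 - 5t.
j ≥ 0 ⇒ t ≥ 6; k ≥ 0 ⇒ t ≤ 6. That's 1 value of t.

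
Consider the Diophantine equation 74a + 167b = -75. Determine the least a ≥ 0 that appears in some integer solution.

87

gcd(167, 74):
  167 = 2*74 + 19
  74 = 3*19 + 17
  19 = 1*17 + 2
  17 = 8*2 + 1
  2 = 2*1
so gcd(167, 74) = 1.
1 divides -75, so solutions exist.
Back-substitute for Bézout coefficients:
  1 = 17 - 8*2
  ... = 74*(79) + 167*(-35)
Scale by -75/1 = -75: (a₀, b₀) = (-5925, 2625).
General solution: a = -5925 + 167t, b = 2625 - 74t for integer t.
a ≥ 0: smallest is -5925 mod 167 = 87 (at t = 36), with b = -39.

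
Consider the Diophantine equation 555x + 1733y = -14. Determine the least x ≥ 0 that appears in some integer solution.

gcd(1733, 555) = 1.
1 divides -14, so solutions exist.
By Bézout, 555*(790) + 1733*(-253) = 1.
Scale by -14/1 = -14: (x₀, y₀) = (-11060, 3542).
General solution: x = -11060 + 1733t, y = 3542 - 555t for integer t.
x ≥ 0: smallest is -11060 mod 1733 = 1071 (at t = 7), with y = -343.

1071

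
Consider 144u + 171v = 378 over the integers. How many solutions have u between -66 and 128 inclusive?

gcd(171, 144):
  171 = 1×144 + 27
  144 = 5×27 + 9
  27 = 3×9
so gcd(171, 144) = 9.
Back-substitute for Bézout coefficients:
  9 = 144 - 5×27
  ... = 144×(6) + 171×(-5)
Scale by 42: particular solution (252, -210); reduce u mod 19: (5, -2).
General solution: u = 5 + 19t, v = -2 - 16t for integer t.
-66 ≤ 5 + 19t ≤ 128 gives t ∈ [-3, 6], which is 10 values.

10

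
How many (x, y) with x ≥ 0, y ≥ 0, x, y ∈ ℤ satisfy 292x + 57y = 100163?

gcd(292, 57) = 1  (292 = 5*57 + 7, 57 = 8*7 + 1, 7 = 7*1).
Back-substituting, 292*(-8) + 57*(41) = 1.
Scale by 100163: one solution is (-801304, 4106683). Reduce x mod 57: (2, 1747).
General: x = 2 + 57t, y = 1747 - 292t.
x ≥ 0 ⇒ t ≥ 0; y ≥ 0 ⇒ t ≤ 5. So t ∈ [0, 5]: 6 solutions.

6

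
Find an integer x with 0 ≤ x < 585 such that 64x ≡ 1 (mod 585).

gcd(585, 64) = 1  (585 = 9*64 + 9, 64 = 7*9 + 1, 9 = 9*1).
Back-substituting, 64*(64) + 585*(-7) = 1.
So 64*64 ≡ 1 (mod 585), and 64 mod 585 = 64.

64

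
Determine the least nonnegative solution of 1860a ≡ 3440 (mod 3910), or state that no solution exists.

149

gcd(3910, 1860):
  3910 = 2*1860 + 190
  1860 = 9*190 + 150
  190 = 1*150 + 40
  150 = 3*40 + 30
  40 = 1*30 + 10
  30 = 3*10
so gcd(3910, 1860) = 10.
10 divides 3440, so solutions exist.
Back-substitute for Bézout coefficients:
  10 = 40 - 1*30
  ... = 1860*(-103) + 3910*(49)
So 1860*(-103) ≡ 10 (mod 3910); multiply by 344: a ≡ -35432 (mod 391).
Smallest nonnegative: a = -35432 mod 391 = 149.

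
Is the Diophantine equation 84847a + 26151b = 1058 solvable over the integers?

yes

gcd(84847, 26151):
  84847 = 3*26151 + 6394
  26151 = 4*6394 + 575
  6394 = 11*575 + 69
  575 = 8*69 + 23
  69 = 3*23
so gcd(84847, 26151) = 23.
23 divides 1058, so integer solutions exist.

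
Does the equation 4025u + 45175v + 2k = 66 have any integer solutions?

yes

gcd(45175, 4025) = 25.
gcd(25, 2) = 1.
1 divides 66, so integer solutions exist.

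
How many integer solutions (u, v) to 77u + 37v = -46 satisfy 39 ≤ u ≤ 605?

15

gcd(77, 37):
  77 = 2×37 + 3
  37 = 12×3 + 1
  3 = 3×1
so gcd(77, 37) = 1.
Back-substitute for Bézout coefficients:
  1 = 37 - 12×3
  ... = 77×(-12) + 37×(25)
Scale by -46: particular solution (552, -1150); reduce u mod 37: (34, -72).
General solution: u = 34 + 37t, v = -72 - 77t for integer t.
39 ≤ 34 + 37t ≤ 605 gives t ∈ [1, 15], which is 15 values.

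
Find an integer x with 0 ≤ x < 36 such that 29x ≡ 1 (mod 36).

5

gcd(36, 29) = 1.
By Bézout, 29*(5) + 36*(-4) = 1.
So 29*5 ≡ 1 (mod 36), and 5 mod 36 = 5.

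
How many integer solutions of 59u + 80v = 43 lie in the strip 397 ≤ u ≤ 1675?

16

gcd(80, 59) = 1.
By Bézout, 59·(19) + 80·(-14) = 1.
Particular solution: (17, -12).
General solution: u = 17 + 80t, v = -12 - 59t for integer t.
397 ≤ 17 + 80t ≤ 1675 gives t ∈ [5, 20], which is 16 values.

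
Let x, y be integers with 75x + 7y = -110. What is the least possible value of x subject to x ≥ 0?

6

gcd(75, 7):
  75 = 10·7 + 5
  7 = 1·5 + 2
  5 = 2·2 + 1
  2 = 2·1
so gcd(75, 7) = 1.
1 divides -110, so solutions exist.
Back-substitute for Bézout coefficients:
  1 = 5 - 2·2
  ... = 75·(3) + 7·(-32)
Scale by -110/1 = -110: (x₀, y₀) = (-330, 3520).
General solution: x = -330 + 7t, y = 3520 - 75t for integer t.
x ≥ 0: smallest is -330 mod 7 = 6 (at t = 48), with y = -80.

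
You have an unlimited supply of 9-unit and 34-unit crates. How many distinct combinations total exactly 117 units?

1

Need nonnegative integers with 9j + 34k = 117.
gcd(9, 34) = 1, and 9·(-15) + 34·(4) = 1.
So (j₀, k₀) = (-1755, 468); general j = -1755 + 34t, k = 468 - 9t.
j ≥ 0 ⇒ t ≥ 52; k ≥ 0 ⇒ t ≤ 52. That's 1 value of t.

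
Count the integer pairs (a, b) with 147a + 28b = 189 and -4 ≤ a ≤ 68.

18

gcd(147, 28) = 7  (147 = 5×28 + 7, 28 = 4×7).
Back-substituting, 147×(1) + 28×(-5) = 7.
Scale by 27: particular solution (27, -135); reduce a mod 4: (3, -9).
General solution: a = 3 + 4t, b = -9 - 21t for integer t.
-4 ≤ 3 + 4t ≤ 68 gives t ∈ [-1, 16], which is 18 values.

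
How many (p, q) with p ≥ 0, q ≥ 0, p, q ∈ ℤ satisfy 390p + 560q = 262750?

12

gcd(560, 390):
  560 = 1*390 + 170
  390 = 2*170 + 50
  170 = 3*50 + 20
  50 = 2*20 + 10
  20 = 2*10
so gcd(560, 390) = 10.
Back-substitute for Bézout coefficients:
  10 = 50 - 2*20
  ... = 390*(23) + 560*(-16)
Scale by 26275: one solution is (604325, -420400). Reduce p mod 56: (29, 449).
General: p = 29 + 56t, q = 449 - 39t.
p ≥ 0 ⇒ t ≥ 0; q ≥ 0 ⇒ t ≤ 11. So t ∈ [0, 11]: 12 solutions.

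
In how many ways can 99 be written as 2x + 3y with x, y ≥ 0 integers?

gcd(3, 2) = 1  (3 = 1×2 + 1, 2 = 2×1).
Back-substituting, 2×(-1) + 3×(1) = 1.
Scale by 99: one solution is (-99, 99). Reduce x mod 3: (0, 33).
General: x = 0 + 3t, y = 33 - 2t.
x ≥ 0 ⇒ t ≥ 0; y ≥ 0 ⇒ t ≤ 16. So t ∈ [0, 16]: 17 solutions.

17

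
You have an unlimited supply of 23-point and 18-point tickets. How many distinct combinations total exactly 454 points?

Need nonnegative integers with 23j + 18k = 454.
gcd(23, 18) = 1, and 23·(-7) + 18·(9) = 1.
So (j₀, k₀) = (-3178, 4086); general j = -3178 + 18t, k = 4086 - 23t.
j ≥ 0 ⇒ t ≥ 177; k ≥ 0 ⇒ t ≤ 177. That's 1 value of t.

1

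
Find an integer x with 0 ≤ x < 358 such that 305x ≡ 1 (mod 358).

27

gcd(358, 305) = 1.
By Bézout, 305*(27) + 358*(-23) = 1.
So 305*27 ≡ 1 (mod 358), and 27 mod 358 = 27.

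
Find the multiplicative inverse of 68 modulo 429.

gcd(429, 68) = 1  (429 = 6×68 + 21, 68 = 3×21 + 5, 21 = 4×5 + 1, 5 = 5×1).
Back-substituting, 68×(-82) + 429×(13) = 1.
So 68×-82 ≡ 1 (mod 429), and -82 mod 429 = 347.

347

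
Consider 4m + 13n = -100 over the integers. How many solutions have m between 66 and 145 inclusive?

7

gcd(13, 4) = 1  (13 = 3·4 + 1, 4 = 4·1).
Back-substituting, 4·(-3) + 13·(1) = 1.
Scale by -100: particular solution (300, -100); reduce m mod 13: (1, -8).
General solution: m = 1 + 13t, n = -8 - 4t for integer t.
66 ≤ 1 + 13t ≤ 145 gives t ∈ [5, 11], which is 7 values.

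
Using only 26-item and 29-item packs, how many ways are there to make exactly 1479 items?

2

Need nonnegative integers with 26j + 29k = 1479.
gcd(26, 29) = 1, and 26·(-10) + 29·(9) = 1.
So (j₀, k₀) = (-14790, 13311); general j = -14790 + 29t, k = 13311 - 26t.
j ≥ 0 ⇒ t ≥ 510; k ≥ 0 ⇒ t ≤ 511. That's 2 values of t.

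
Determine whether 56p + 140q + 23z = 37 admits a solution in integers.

yes

gcd(140, 56) = 28  (140 = 2·56 + 28, 56 = 2·28).
gcd(28, 23) = 1.
1 divides 37, so integer solutions exist.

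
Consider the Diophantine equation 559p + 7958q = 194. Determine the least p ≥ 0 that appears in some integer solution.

gcd(7958, 559):
  7958 = 14×559 + 132
  559 = 4×132 + 31
  132 = 4×31 + 8
  31 = 3×8 + 7
  8 = 1×7 + 1
  7 = 7×1
so gcd(7958, 559) = 1.
1 divides 194, so solutions exist.
Back-substitute for Bézout coefficients:
  1 = 8 - 1×7
  ... = 559×(-1025) + 7958×(72)
Scale by 194/1 = 194: (p₀, q₀) = (-198850, 13968).
General solution: p = -198850 + 7958t, q = 13968 - 559t for integer t.
p ≥ 0: smallest is -198850 mod 7958 = 100 (at t = 25), with q = -7.

100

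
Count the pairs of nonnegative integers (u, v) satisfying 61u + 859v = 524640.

gcd(859, 61) = 1.
By Bézout, 61·(169) + 859·(-12) = 1.
One solution: (757, 557).
General: u = 757 + 859t, v = 557 - 61t.
u ≥ 0 ⇒ t ≥ 0; v ≥ 0 ⇒ t ≤ 9. So t ∈ [0, 9]: 10 solutions.

10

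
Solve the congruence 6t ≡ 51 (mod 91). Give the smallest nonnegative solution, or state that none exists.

gcd(91, 6):
  91 = 15×6 + 1
  6 = 6×1
so gcd(91, 6) = 1.
1 divides 51, so solutions exist.
Back-substitute for Bézout coefficients:
  1 = 91 - 15×6
  ... = 6×(-15) + 91×(1)
So 6×(-15) ≡ 1 (mod 91); multiply by 51: t ≡ -765 (mod 91).
Smallest nonnegative: t = -765 mod 91 = 54.

54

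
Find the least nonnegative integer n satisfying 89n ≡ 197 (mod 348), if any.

gcd(348, 89):
  348 = 3×89 + 81
  89 = 1×81 + 8
  81 = 10×8 + 1
  8 = 8×1
so gcd(348, 89) = 1.
1 divides 197, so solutions exist.
Back-substitute for Bézout coefficients:
  1 = 81 - 10×8
  ... = 89×(-43) + 348×(11)
So 89×(-43) ≡ 1 (mod 348); multiply by 197: n ≡ -8471 (mod 348).
Smallest nonnegative: n = -8471 mod 348 = 229.

229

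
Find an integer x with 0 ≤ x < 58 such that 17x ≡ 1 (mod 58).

gcd(58, 17):
  58 = 3·17 + 7
  17 = 2·7 + 3
  7 = 2·3 + 1
  3 = 3·1
so gcd(58, 17) = 1.
Back-substitute for Bézout coefficients:
  1 = 7 - 2·3
  ... = 17·(-17) + 58·(5)
So 17·-17 ≡ 1 (mod 58), and -17 mod 58 = 41.

41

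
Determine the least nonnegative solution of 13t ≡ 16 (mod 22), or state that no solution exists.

gcd(22, 13) = 1.
1 divides 16, so solutions exist.
By Bézout, 13·(-5) + 22·(3) = 1.
So 13·(-5) ≡ 1 (mod 22); multiply by 16: t ≡ -80 (mod 22).
Smallest nonnegative: t = -80 mod 22 = 8.

8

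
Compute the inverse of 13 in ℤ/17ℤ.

4

gcd(17, 13) = 1.
By Bézout, 13×(4) + 17×(-3) = 1.
So 13×4 ≡ 1 (mod 17), and 4 mod 17 = 4.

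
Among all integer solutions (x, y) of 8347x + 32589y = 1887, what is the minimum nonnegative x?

gcd(32589, 8347):
  32589 = 3*8347 + 7548
  8347 = 1*7548 + 799
  7548 = 9*799 + 357
  799 = 2*357 + 85
  357 = 4*85 + 17
  85 = 5*17
so gcd(32589, 8347) = 17.
17 divides 1887, so solutions exist.
Back-substitute for Bézout coefficients:
  17 = 357 - 4*85
  ... = 8347*(-367) + 32589*(94)
Scale by 1887/17 = 111: (x₀, y₀) = (-40737, 10434).
General solution: x = -40737 + 1917t, y = 10434 - 491t for integer t.
x ≥ 0: smallest is -40737 mod 1917 = 1437 (at t = 22), with y = -368.

1437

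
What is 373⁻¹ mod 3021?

2041

gcd(3021, 373):
  3021 = 8*373 + 37
  373 = 10*37 + 3
  37 = 12*3 + 1
  3 = 3*1
so gcd(3021, 373) = 1.
Back-substitute for Bézout coefficients:
  1 = 37 - 12*3
  ... = 373*(-980) + 3021*(121)
So 373*-980 ≡ 1 (mod 3021), and -980 mod 3021 = 2041.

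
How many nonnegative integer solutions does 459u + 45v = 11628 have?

gcd(459, 45) = 9.
By Bézout, 459·(1) + 45·(-10) = 9.
One solution: (2, 238).
General: u = 2 + 5t, v = 238 - 51t.
u ≥ 0 ⇒ t ≥ 0; v ≥ 0 ⇒ t ≤ 4. So t ∈ [0, 4]: 5 solutions.

5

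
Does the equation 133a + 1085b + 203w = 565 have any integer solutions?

gcd(1085, 133) = 7.
gcd(7, 203) = 7.
7 does not divide 565 (remainder 5), so no integer solutions.

no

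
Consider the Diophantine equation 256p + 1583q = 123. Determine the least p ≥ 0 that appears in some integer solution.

gcd(1583, 256) = 1  (1583 = 6·256 + 47, 256 = 5·47 + 21, 47 = 2·21 + 5, 21 = 4·5 + 1, 5 = 5·1).
1 divides 123, so solutions exist.
Back-substituting, 256·(303) + 1583·(-49) = 1.
Scale by 123/1 = 123: (p₀, q₀) = (37269, -6027).
General solution: p = 37269 + 1583t, q = -6027 - 256t for integer t.
p ≥ 0: smallest is 37269 mod 1583 = 860 (at t = -23), with q = -139.

860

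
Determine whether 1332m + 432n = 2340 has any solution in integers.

gcd(1332, 432) = 36  (1332 = 3·432 + 36, 432 = 12·36).
36 divides 2340, so integer solutions exist.

yes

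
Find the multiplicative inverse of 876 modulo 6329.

gcd(6329, 876) = 1  (6329 = 7×876 + 197, 876 = 4×197 + 88, 197 = 2×88 + 21, 88 = 4×21 + 4, 21 = 5×4 + 1, 4 = 4×1).
Back-substituting, 876×(-1510) + 6329×(209) = 1.
So 876×-1510 ≡ 1 (mod 6329), and -1510 mod 6329 = 4819.

4819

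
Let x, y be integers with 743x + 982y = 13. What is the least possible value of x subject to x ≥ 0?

493

gcd(982, 743):
  982 = 1*743 + 239
  743 = 3*239 + 26
  239 = 9*26 + 5
  26 = 5*5 + 1
  5 = 5*1
so gcd(982, 743) = 1.
1 divides 13, so solutions exist.
Back-substitute for Bézout coefficients:
  1 = 26 - 5*5
  ... = 743*(189) + 982*(-143)
Scale by 13/1 = 13: (x₀, y₀) = (2457, -1859).
General solution: x = 2457 + 982t, y = -1859 - 743t for integer t.
x ≥ 0: smallest is 2457 mod 982 = 493 (at t = -2), with y = -373.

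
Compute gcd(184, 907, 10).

gcd(907, 184) = 1  (907 = 4·184 + 171, 184 = 1·171 + 13, 171 = 13·13 + 2, 13 = 6·2 + 1, 2 = 2·1).
gcd(1, 10) = 1.

1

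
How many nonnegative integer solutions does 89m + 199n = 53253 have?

3

gcd(199, 89):
  199 = 2*89 + 21
  89 = 4*21 + 5
  21 = 4*5 + 1
  5 = 5*1
so gcd(199, 89) = 1.
Back-substitute for Bézout coefficients:
  1 = 21 - 4*5
  ... = 89*(-38) + 199*(17)
Scale by 53253: one solution is (-2023614, 905301). Reduce m mod 199: (17, 260).
General: m = 17 + 199t, n = 260 - 89t.
m ≥ 0 ⇒ t ≥ 0; n ≥ 0 ⇒ t ≤ 2. So t ∈ [0, 2]: 3 solutions.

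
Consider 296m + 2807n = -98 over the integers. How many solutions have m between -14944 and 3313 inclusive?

gcd(2807, 296) = 1  (2807 = 9*296 + 143, 296 = 2*143 + 10, 143 = 14*10 + 3, 10 = 3*3 + 1, 3 = 3*1).
Back-substituting, 296*(844) + 2807*(-89) = 1.
Scale by -98: particular solution (-82712, 8722); reduce m mod 2807: (1498, -158).
General solution: m = 1498 + 2807t, n = -158 - 296t for integer t.
-14944 ≤ 1498 + 2807t ≤ 3313 gives t ∈ [-5, 0], which is 6 values.

6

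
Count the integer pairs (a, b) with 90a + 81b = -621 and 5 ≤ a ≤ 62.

6

gcd(90, 81) = 9  (90 = 1×81 + 9, 81 = 9×9).
Back-substituting, 90×(1) + 81×(-1) = 9.
Scale by -69: particular solution (-69, 69); reduce a mod 9: (3, -11).
General solution: a = 3 + 9t, b = -11 - 10t for integer t.
5 ≤ 3 + 9t ≤ 62 gives t ∈ [1, 6], which is 6 values.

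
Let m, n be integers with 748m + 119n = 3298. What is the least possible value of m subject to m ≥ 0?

gcd(748, 119) = 17  (748 = 6*119 + 34, 119 = 3*34 + 17, 34 = 2*17).
17 divides 3298, so solutions exist.
Back-substituting, 748*(-3) + 119*(19) = 17.
Scale by 3298/17 = 194: (m₀, n₀) = (-582, 3686).
General solution: m = -582 + 7t, n = 3686 - 44t for integer t.
m ≥ 0: smallest is -582 mod 7 = 6 (at t = 84), with n = -10.

6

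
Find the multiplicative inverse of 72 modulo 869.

gcd(869, 72) = 1  (869 = 12·72 + 5, 72 = 14·5 + 2, 5 = 2·2 + 1, 2 = 2·1).
Back-substituting, 72·(-350) + 869·(29) = 1.
So 72·-350 ≡ 1 (mod 869), and -350 mod 869 = 519.

519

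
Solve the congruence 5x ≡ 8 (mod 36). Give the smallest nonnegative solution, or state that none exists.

16

gcd(36, 5):
  36 = 7×5 + 1
  5 = 5×1
so gcd(36, 5) = 1.
1 divides 8, so solutions exist.
Back-substitute for Bézout coefficients:
  1 = 36 - 7×5
  ... = 5×(-7) + 36×(1)
So 5×(-7) ≡ 1 (mod 36); multiply by 8: x ≡ -56 (mod 36).
Smallest nonnegative: x = -56 mod 36 = 16.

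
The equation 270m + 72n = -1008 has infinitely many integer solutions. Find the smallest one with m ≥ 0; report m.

gcd(270, 72) = 18  (270 = 3×72 + 54, 72 = 1×54 + 18, 54 = 3×18).
18 divides -1008, so solutions exist.
Back-substituting, 270×(-1) + 72×(4) = 18.
Scale by -1008/18 = -56: (m₀, n₀) = (56, -224).
General solution: m = 56 + 4t, n = -224 - 15t for integer t.
m ≥ 0: smallest is 56 mod 4 = 0 (at t = -14), with n = -14.

0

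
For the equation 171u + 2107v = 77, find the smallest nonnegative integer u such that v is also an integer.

gcd(2107, 171) = 1  (2107 = 12·171 + 55, 171 = 3·55 + 6, 55 = 9·6 + 1, 6 = 6·1).
1 divides 77, so solutions exist.
Back-substituting, 171·(-345) + 2107·(28) = 1.
Scale by 77/1 = 77: (u₀, v₀) = (-26565, 2156).
General solution: u = -26565 + 2107t, v = 2156 - 171t for integer t.
u ≥ 0: smallest is -26565 mod 2107 = 826 (at t = 13), with v = -67.

826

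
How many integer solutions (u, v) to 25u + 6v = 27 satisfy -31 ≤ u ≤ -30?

gcd(25, 6) = 1  (25 = 4*6 + 1, 6 = 6*1).
Back-substituting, 25*(1) + 6*(-4) = 1.
Scale by 27: particular solution (27, -108); reduce u mod 6: (3, -8).
General solution: u = 3 + 6t, v = -8 - 25t for integer t.
-31 ≤ 3 + 6t ≤ -30 gives t ∈ [-5, -6], which is 0 values.

0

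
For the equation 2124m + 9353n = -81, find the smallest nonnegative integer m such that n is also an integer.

gcd(9353, 2124) = 1.
1 divides -81, so solutions exist.
By Bézout, 2124×(-3034) + 9353×(689) = 1.
Scale by -81/1 = -81: (m₀, n₀) = (245754, -55809).
General solution: m = 245754 + 9353t, n = -55809 - 2124t for integer t.
m ≥ 0: smallest is 245754 mod 9353 = 2576 (at t = -26), with n = -585.

2576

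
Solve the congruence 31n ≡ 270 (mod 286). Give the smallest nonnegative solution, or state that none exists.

184

gcd(286, 31) = 1  (286 = 9×31 + 7, 31 = 4×7 + 3, 7 = 2×3 + 1, 3 = 3×1).
1 divides 270, so solutions exist.
Back-substituting, 31×(-83) + 286×(9) = 1.
So 31×(-83) ≡ 1 (mod 286); multiply by 270: n ≡ -22410 (mod 286).
Smallest nonnegative: n = -22410 mod 286 = 184.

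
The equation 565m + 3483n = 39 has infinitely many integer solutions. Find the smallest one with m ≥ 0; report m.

2694

gcd(3483, 565) = 1  (3483 = 6·565 + 93, 565 = 6·93 + 7, 93 = 13·7 + 2, 7 = 3·2 + 1, 2 = 2·1).
1 divides 39, so solutions exist.
Back-substituting, 565·(1498) + 3483·(-243) = 1.
Scale by 39/1 = 39: (m₀, n₀) = (58422, -9477).
General solution: m = 58422 + 3483t, n = -9477 - 565t for integer t.
m ≥ 0: smallest is 58422 mod 3483 = 2694 (at t = -16), with n = -437.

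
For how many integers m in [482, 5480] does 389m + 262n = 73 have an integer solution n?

19

gcd(389, 262) = 1.
By Bézout, 389·(-33) + 262·(49) = 1.
Particular solution: (211, -313).
General solution: m = 211 + 262t, n = -313 - 389t for integer t.
482 ≤ 211 + 262t ≤ 5480 gives t ∈ [2, 20], which is 19 values.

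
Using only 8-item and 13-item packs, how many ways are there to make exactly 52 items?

1

Need nonnegative integers with 8j + 13k = 52.
gcd(8, 13) = 1, and 8·(5) + 13·(-3) = 1.
So (j₀, k₀) = (260, -156); general j = 260 + 13t, k = -156 - 8t.
j ≥ 0 ⇒ t ≥ -20; k ≥ 0 ⇒ t ≤ -20. That's 1 value of t.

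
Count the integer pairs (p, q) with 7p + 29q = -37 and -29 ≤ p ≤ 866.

gcd(29, 7):
  29 = 4*7 + 1
  7 = 7*1
so gcd(29, 7) = 1.
Back-substitute for Bézout coefficients:
  1 = 29 - 4*7
  ... = 7*(-4) + 29*(1)
Scale by -37: particular solution (148, -37); reduce p mod 29: (3, -2).
General solution: p = 3 + 29t, q = -2 - 7t for integer t.
-29 ≤ 3 + 29t ≤ 866 gives t ∈ [-1, 29], which is 31 values.

31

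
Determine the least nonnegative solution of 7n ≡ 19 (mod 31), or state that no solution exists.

gcd(31, 7) = 1.
1 divides 19, so solutions exist.
By Bézout, 7*(9) + 31*(-2) = 1.
So 7*(9) ≡ 1 (mod 31); multiply by 19: n ≡ 171 (mod 31).
Smallest nonnegative: n = 171 mod 31 = 16.

16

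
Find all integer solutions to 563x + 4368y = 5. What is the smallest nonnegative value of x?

1831

gcd(4368, 563) = 1.
1 divides 5, so solutions exist.
By Bézout, 563·(-1381) + 4368·(178) = 1.
Scale by 5/1 = 5: (x₀, y₀) = (-6905, 890).
General solution: x = -6905 + 4368t, y = 890 - 563t for integer t.
x ≥ 0: smallest is -6905 mod 4368 = 1831 (at t = 2), with y = -236.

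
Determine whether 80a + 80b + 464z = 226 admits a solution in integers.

no

gcd(80, 80):
  80 = 1×80
so gcd(80, 80) = 80.
gcd(80, 464) = 16.
16 does not divide 226 (remainder 2), so no integer solutions.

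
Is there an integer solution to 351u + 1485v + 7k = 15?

yes

gcd(1485, 351) = 27  (1485 = 4×351 + 81, 351 = 4×81 + 27, 81 = 3×27).
gcd(27, 7) = 1.
1 divides 15, so integer solutions exist.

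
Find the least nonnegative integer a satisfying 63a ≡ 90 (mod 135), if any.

gcd(135, 63) = 9  (135 = 2×63 + 9, 63 = 7×9).
9 divides 90, so solutions exist.
Back-substituting, 63×(-2) + 135×(1) = 9.
So 63×(-2) ≡ 9 (mod 135); multiply by 10: a ≡ -20 (mod 15).
Smallest nonnegative: a = -20 mod 15 = 10.

10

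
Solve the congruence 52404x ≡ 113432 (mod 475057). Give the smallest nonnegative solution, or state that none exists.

gcd(475057, 52404):
  475057 = 9·52404 + 3421
  52404 = 15·3421 + 1089
  3421 = 3·1089 + 154
  1089 = 7·154 + 11
  154 = 14·11
so gcd(475057, 52404) = 11.
11 divides 113432, so solutions exist.
Back-substitute for Bézout coefficients:
  11 = 1089 - 7·154
  ... = 52404·(3055) + 475057·(-337)
So 52404·(3055) ≡ 11 (mod 475057); multiply by 10312: x ≡ 31503160 (mod 43187).
Smallest nonnegative: x = 31503160 mod 43187 = 19837.

19837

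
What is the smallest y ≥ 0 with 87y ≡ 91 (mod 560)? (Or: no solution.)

413

gcd(560, 87):
  560 = 6·87 + 38
  87 = 2·38 + 11
  38 = 3·11 + 5
  11 = 2·5 + 1
  5 = 5·1
so gcd(560, 87) = 1.
1 divides 91, so solutions exist.
Back-substitute for Bézout coefficients:
  1 = 11 - 2·5
  ... = 87·(103) + 560·(-16)
So 87·(103) ≡ 1 (mod 560); multiply by 91: y ≡ 9373 (mod 560).
Smallest nonnegative: y = 9373 mod 560 = 413.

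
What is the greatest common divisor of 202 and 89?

1

gcd(202, 89) = 1  (202 = 2·89 + 24, 89 = 3·24 + 17, 24 = 1·17 + 7, 17 = 2·7 + 3, 7 = 2·3 + 1, 3 = 3·1).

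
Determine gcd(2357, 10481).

gcd(10481, 2357):
  10481 = 4*2357 + 1053
  2357 = 2*1053 + 251
  1053 = 4*251 + 49
  251 = 5*49 + 6
  49 = 8*6 + 1
  6 = 6*1
so gcd(10481, 2357) = 1.

1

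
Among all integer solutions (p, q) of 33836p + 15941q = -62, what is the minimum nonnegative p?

gcd(33836, 15941):
  33836 = 2·15941 + 1954
  15941 = 8·1954 + 309
  1954 = 6·309 + 100
  309 = 3·100 + 9
  100 = 11·9 + 1
  9 = 9·1
so gcd(33836, 15941) = 1.
1 divides -62, so solutions exist.
Back-substitute for Bézout coefficients:
  1 = 100 - 11·9
  ... = 33836·(1754) + 15941·(-3723)
Scale by -62/1 = -62: (p₀, q₀) = (-108748, 230826).
General solution: p = -108748 + 15941t, q = 230826 - 33836t for integer t.
p ≥ 0: smallest is -108748 mod 15941 = 2839 (at t = 7), with q = -6026.

2839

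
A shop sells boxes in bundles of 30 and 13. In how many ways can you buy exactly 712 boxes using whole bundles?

2

Need nonnegative integers with 30j + 13k = 712.
gcd(30, 13) = 1, and 30·(-3) + 13·(7) = 1.
So (j₀, k₀) = (-2136, 4984); general j = -2136 + 13t, k = 4984 - 30t.
j ≥ 0 ⇒ t ≥ 165; k ≥ 0 ⇒ t ≤ 166. That's 2 values of t.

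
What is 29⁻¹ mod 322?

211

gcd(322, 29) = 1.
By Bézout, 29*(-111) + 322*(10) = 1.
So 29*-111 ≡ 1 (mod 322), and -111 mod 322 = 211.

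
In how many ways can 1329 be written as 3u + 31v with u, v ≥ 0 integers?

15

gcd(31, 3):
  31 = 10×3 + 1
  3 = 3×1
so gcd(31, 3) = 1.
Back-substitute for Bézout coefficients:
  1 = 31 - 10×3
  ... = 3×(-10) + 31×(1)
Scale by 1329: one solution is (-13290, 1329). Reduce u mod 31: (9, 42).
General: u = 9 + 31t, v = 42 - 3t.
u ≥ 0 ⇒ t ≥ 0; v ≥ 0 ⇒ t ≤ 14. So t ∈ [0, 14]: 15 solutions.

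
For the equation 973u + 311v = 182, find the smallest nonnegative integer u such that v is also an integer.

gcd(973, 311):
  973 = 3·311 + 40
  311 = 7·40 + 31
  40 = 1·31 + 9
  31 = 3·9 + 4
  9 = 2·4 + 1
  4 = 4·1
so gcd(973, 311) = 1.
1 divides 182, so solutions exist.
Back-substitute for Bézout coefficients:
  1 = 9 - 2·4
  ... = 973·(70) + 311·(-219)
Scale by 182/1 = 182: (u₀, v₀) = (12740, -39858).
General solution: u = 12740 + 311t, v = -39858 - 973t for integer t.
u ≥ 0: smallest is 12740 mod 311 = 300 (at t = -40), with v = -938.

300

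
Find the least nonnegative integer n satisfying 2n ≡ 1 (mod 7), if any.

4

gcd(7, 2) = 1  (7 = 3·2 + 1, 2 = 2·1).
1 divides 1, so solutions exist.
Back-substituting, 2·(-3) + 7·(1) = 1.
So 2·(-3) ≡ 1 (mod 7); multiply by 1: n ≡ -3 (mod 7).
Smallest nonnegative: n = -3 mod 7 = 4.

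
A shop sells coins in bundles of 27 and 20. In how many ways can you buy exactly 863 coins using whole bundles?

Need nonnegative integers with 27j + 20k = 863.
gcd(27, 20) = 1, and 27·(3) + 20·(-4) = 1.
So (j₀, k₀) = (2589, -3452); general j = 2589 + 20t, k = -3452 - 27t.
j ≥ 0 ⇒ t ≥ -129; k ≥ 0 ⇒ t ≤ -128. That's 2 values of t.

2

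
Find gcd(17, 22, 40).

gcd(22, 17):
  22 = 1*17 + 5
  17 = 3*5 + 2
  5 = 2*2 + 1
  2 = 2*1
so gcd(22, 17) = 1.
gcd(1, 40) = 1.

1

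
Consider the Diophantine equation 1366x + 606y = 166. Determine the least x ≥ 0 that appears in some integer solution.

127

gcd(1366, 606) = 2  (1366 = 2*606 + 154, 606 = 3*154 + 144, 154 = 1*144 + 10, 144 = 14*10 + 4, 10 = 2*4 + 2, 4 = 2*2).
2 divides 166, so solutions exist.
Back-substituting, 1366*(122) + 606*(-275) = 2.
Scale by 166/2 = 83: (x₀, y₀) = (10126, -22825).
General solution: x = 10126 + 303t, y = -22825 - 683t for integer t.
x ≥ 0: smallest is 10126 mod 303 = 127 (at t = -33), with y = -286.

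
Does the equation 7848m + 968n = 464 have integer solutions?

gcd(7848, 968) = 8  (7848 = 8*968 + 104, 968 = 9*104 + 32, 104 = 3*32 + 8, 32 = 4*8).
8 divides 464, so integer solutions exist.

yes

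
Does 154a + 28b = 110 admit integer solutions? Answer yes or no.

no

gcd(154, 28) = 14  (154 = 5*28 + 14, 28 = 2*14).
14 does not divide 110 (remainder 12), so no integer solutions.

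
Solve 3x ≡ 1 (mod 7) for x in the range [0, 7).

5

gcd(7, 3) = 1.
By Bézout, 3·(-2) + 7·(1) = 1.
So 3·-2 ≡ 1 (mod 7), and -2 mod 7 = 5.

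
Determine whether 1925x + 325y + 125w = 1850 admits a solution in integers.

gcd(1925, 325) = 25  (1925 = 5×325 + 300, 325 = 1×300 + 25, 300 = 12×25).
gcd(25, 125) = 25.
25 divides 1850, so integer solutions exist.

yes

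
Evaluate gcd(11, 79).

gcd(79, 11):
  79 = 7·11 + 2
  11 = 5·2 + 1
  2 = 2·1
so gcd(79, 11) = 1.

1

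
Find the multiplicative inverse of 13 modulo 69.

gcd(69, 13):
  69 = 5×13 + 4
  13 = 3×4 + 1
  4 = 4×1
so gcd(69, 13) = 1.
Back-substitute for Bézout coefficients:
  1 = 13 - 3×4
  ... = 13×(16) + 69×(-3)
So 13×16 ≡ 1 (mod 69), and 16 mod 69 = 16.

16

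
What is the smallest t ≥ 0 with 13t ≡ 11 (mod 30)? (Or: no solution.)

gcd(30, 13):
  30 = 2·13 + 4
  13 = 3·4 + 1
  4 = 4·1
so gcd(30, 13) = 1.
1 divides 11, so solutions exist.
Back-substitute for Bézout coefficients:
  1 = 13 - 3·4
  ... = 13·(7) + 30·(-3)
So 13·(7) ≡ 1 (mod 30); multiply by 11: t ≡ 77 (mod 30).
Smallest nonnegative: t = 77 mod 30 = 17.

17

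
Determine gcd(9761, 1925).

gcd(9761, 1925) = 1  (9761 = 5*1925 + 136, 1925 = 14*136 + 21, 136 = 6*21 + 10, 21 = 2*10 + 1, 10 = 10*1).

1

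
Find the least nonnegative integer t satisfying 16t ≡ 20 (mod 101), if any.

gcd(101, 16) = 1  (101 = 6·16 + 5, 16 = 3·5 + 1, 5 = 5·1).
1 divides 20, so solutions exist.
Back-substituting, 16·(19) + 101·(-3) = 1.
So 16·(19) ≡ 1 (mod 101); multiply by 20: t ≡ 380 (mod 101).
Smallest nonnegative: t = 380 mod 101 = 77.

77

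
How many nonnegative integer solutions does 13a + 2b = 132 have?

gcd(13, 2) = 1.
By Bézout, 13×(1) + 2×(-6) = 1.
One solution: (0, 66).
General: a = 0 + 2t, b = 66 - 13t.
a ≥ 0 ⇒ t ≥ 0; b ≥ 0 ⇒ t ≤ 5. So t ∈ [0, 5]: 6 solutions.

6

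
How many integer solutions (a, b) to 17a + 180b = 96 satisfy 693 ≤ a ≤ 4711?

22

gcd(180, 17) = 1  (180 = 10×17 + 10, 17 = 1×10 + 7, 10 = 1×7 + 3, 7 = 2×3 + 1, 3 = 3×1).
Back-substituting, 17×(53) + 180×(-5) = 1.
Scale by 96: particular solution (5088, -480); reduce a mod 180: (48, -4).
General solution: a = 48 + 180t, b = -4 - 17t for integer t.
693 ≤ 48 + 180t ≤ 4711 gives t ∈ [4, 25], which is 22 values.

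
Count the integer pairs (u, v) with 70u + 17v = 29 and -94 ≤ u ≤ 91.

11

gcd(70, 17) = 1  (70 = 4*17 + 2, 17 = 8*2 + 1, 2 = 2*1).
Back-substituting, 70*(-8) + 17*(33) = 1.
Scale by 29: particular solution (-232, 957); reduce u mod 17: (6, -23).
General solution: u = 6 + 17t, v = -23 - 70t for integer t.
-94 ≤ 6 + 17t ≤ 91 gives t ∈ [-5, 5], which is 11 values.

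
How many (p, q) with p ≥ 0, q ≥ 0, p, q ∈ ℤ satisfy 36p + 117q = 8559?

gcd(117, 36):
  117 = 3*36 + 9
  36 = 4*9
so gcd(117, 36) = 9.
Back-substitute for Bézout coefficients:
  9 = 117 - 3*36
  ... = 36*(-3) + 117*(1)
Scale by 951: one solution is (-2853, 951). Reduce p mod 13: (7, 71).
General: p = 7 + 13t, q = 71 - 4t.
p ≥ 0 ⇒ t ≥ 0; q ≥ 0 ⇒ t ≤ 17. So t ∈ [0, 17]: 18 solutions.

18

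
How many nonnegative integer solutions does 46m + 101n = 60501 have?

13

gcd(101, 46):
  101 = 2×46 + 9
  46 = 5×9 + 1
  9 = 9×1
so gcd(101, 46) = 1.
Back-substitute for Bézout coefficients:
  1 = 46 - 5×9
  ... = 46×(11) + 101×(-5)
Scale by 60501: one solution is (665511, -302505). Reduce m mod 101: (22, 589).
General: m = 22 + 101t, n = 589 - 46t.
m ≥ 0 ⇒ t ≥ 0; n ≥ 0 ⇒ t ≤ 12. So t ∈ [0, 12]: 13 solutions.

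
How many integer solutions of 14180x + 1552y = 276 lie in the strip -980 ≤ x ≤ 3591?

11

gcd(14180, 1552) = 4  (14180 = 9·1552 + 212, 1552 = 7·212 + 68, 212 = 3·68 + 8, 68 = 8·8 + 4, 8 = 2·4).
Back-substituting, 14180·(-183) + 1552·(1672) = 4.
Scale by 69: particular solution (-12627, 115368); reduce x mod 388: (177, -1617).
General solution: x = 177 + 388t, y = -1617 - 3545t for integer t.
-980 ≤ 177 + 388t ≤ 3591 gives t ∈ [-2, 8], which is 11 values.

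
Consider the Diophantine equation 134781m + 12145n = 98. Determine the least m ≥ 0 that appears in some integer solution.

8008

gcd(134781, 12145):
  134781 = 11×12145 + 1186
  12145 = 10×1186 + 285
  1186 = 4×285 + 46
  285 = 6×46 + 9
  46 = 5×9 + 1
  9 = 9×1
so gcd(134781, 12145) = 1.
1 divides 98, so solutions exist.
Back-substitute for Bézout coefficients:
  1 = 46 - 5×9
  ... = 134781×(1321) + 12145×(-14660)
Scale by 98/1 = 98: (m₀, n₀) = (129458, -1436680).
General solution: m = 129458 + 12145t, n = -1436680 - 134781t for integer t.
m ≥ 0: smallest is 129458 mod 12145 = 8008 (at t = -10), with n = -88870.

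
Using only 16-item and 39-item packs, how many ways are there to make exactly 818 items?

1

Need nonnegative integers with 16j + 39k = 818.
gcd(16, 39) = 1, and 16·(-17) + 39·(7) = 1.
So (j₀, k₀) = (-13906, 5726); general j = -13906 + 39t, k = 5726 - 16t.
j ≥ 0 ⇒ t ≥ 357; k ≥ 0 ⇒ t ≤ 357. That's 1 value of t.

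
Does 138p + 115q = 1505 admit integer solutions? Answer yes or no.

gcd(138, 115) = 23.
23 does not divide 1505 (remainder 10), so no integer solutions.

no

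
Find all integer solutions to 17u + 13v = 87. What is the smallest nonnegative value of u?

gcd(17, 13) = 1  (17 = 1*13 + 4, 13 = 3*4 + 1, 4 = 4*1).
1 divides 87, so solutions exist.
Back-substituting, 17*(-3) + 13*(4) = 1.
Scale by 87/1 = 87: (u₀, v₀) = (-261, 348).
General solution: u = -261 + 13t, v = 348 - 17t for integer t.
u ≥ 0: smallest is -261 mod 13 = 12 (at t = 21), with v = -9.

12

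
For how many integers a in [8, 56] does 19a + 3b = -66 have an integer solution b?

16

gcd(19, 3) = 1.
By Bézout, 19*(1) + 3*(-6) = 1.
Particular solution: (0, -22).
General solution: a = 0 + 3t, b = -22 - 19t for integer t.
8 ≤ 0 + 3t ≤ 56 gives t ∈ [3, 18], which is 16 values.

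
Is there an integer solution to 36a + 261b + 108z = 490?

no

gcd(261, 36):
  261 = 7*36 + 9
  36 = 4*9
so gcd(261, 36) = 9.
gcd(9, 108) = 9.
9 does not divide 490 (remainder 4), so no integer solutions.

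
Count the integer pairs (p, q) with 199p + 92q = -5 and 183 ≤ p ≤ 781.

gcd(199, 92) = 1.
By Bézout, 199·(43) + 92·(-93) = 1.
Particular solution: (61, -132).
General solution: p = 61 + 92t, q = -132 - 199t for integer t.
183 ≤ 61 + 92t ≤ 781 gives t ∈ [2, 7], which is 6 values.

6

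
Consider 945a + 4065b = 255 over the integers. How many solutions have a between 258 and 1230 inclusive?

gcd(4065, 945) = 15.
By Bézout, 945×(-43) + 4065×(10) = 15.
Particular solution: (82, -19).
General solution: a = 82 + 271t, b = -19 - 63t for integer t.
258 ≤ 82 + 271t ≤ 1230 gives t ∈ [1, 4], which is 4 values.

4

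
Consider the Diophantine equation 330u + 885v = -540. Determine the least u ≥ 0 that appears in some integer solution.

gcd(885, 330) = 15  (885 = 2×330 + 225, 330 = 1×225 + 105, 225 = 2×105 + 15, 105 = 7×15).
15 divides -540, so solutions exist.
Back-substituting, 330×(-8) + 885×(3) = 15.
Scale by -540/15 = -36: (u₀, v₀) = (288, -108).
General solution: u = 288 + 59t, v = -108 - 22t for integer t.
u ≥ 0: smallest is 288 mod 59 = 52 (at t = -4), with v = -20.

52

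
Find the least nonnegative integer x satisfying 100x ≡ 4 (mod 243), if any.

175

gcd(243, 100) = 1.
1 divides 4, so solutions exist.
By Bézout, 100·(-17) + 243·(7) = 1.
So 100·(-17) ≡ 1 (mod 243); multiply by 4: x ≡ -68 (mod 243).
Smallest nonnegative: x = -68 mod 243 = 175.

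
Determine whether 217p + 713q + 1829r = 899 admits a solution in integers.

gcd(713, 217) = 31.
gcd(31, 1829) = 31.
31 divides 899, so integer solutions exist.

yes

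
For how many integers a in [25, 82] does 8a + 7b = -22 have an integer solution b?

gcd(8, 7) = 1.
By Bézout, 8×(1) + 7×(-1) = 1.
Particular solution: (6, -10).
General solution: a = 6 + 7t, b = -10 - 8t for integer t.
25 ≤ 6 + 7t ≤ 82 gives t ∈ [3, 10], which is 8 values.

8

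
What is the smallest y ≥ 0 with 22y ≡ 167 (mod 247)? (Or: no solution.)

176

gcd(247, 22) = 1  (247 = 11*22 + 5, 22 = 4*5 + 2, 5 = 2*2 + 1, 2 = 2*1).
1 divides 167, so solutions exist.
Back-substituting, 22*(-101) + 247*(9) = 1.
So 22*(-101) ≡ 1 (mod 247); multiply by 167: y ≡ -16867 (mod 247).
Smallest nonnegative: y = -16867 mod 247 = 176.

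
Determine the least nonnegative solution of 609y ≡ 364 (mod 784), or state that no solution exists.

gcd(784, 609) = 7  (784 = 1×609 + 175, 609 = 3×175 + 84, 175 = 2×84 + 7, 84 = 12×7).
7 divides 364, so solutions exist.
Back-substituting, 609×(-9) + 784×(7) = 7.
So 609×(-9) ≡ 7 (mod 784); multiply by 52: y ≡ -468 (mod 112).
Smallest nonnegative: y = -468 mod 112 = 92.

92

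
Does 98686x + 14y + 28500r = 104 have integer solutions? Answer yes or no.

gcd(98686, 14) = 14  (98686 = 7049*14).
gcd(14, 28500) = 2.
2 divides 104, so integer solutions exist.

yes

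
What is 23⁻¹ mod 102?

71

gcd(102, 23):
  102 = 4·23 + 10
  23 = 2·10 + 3
  10 = 3·3 + 1
  3 = 3·1
so gcd(102, 23) = 1.
Back-substitute for Bézout coefficients:
  1 = 10 - 3·3
  ... = 23·(-31) + 102·(7)
So 23·-31 ≡ 1 (mod 102), and -31 mod 102 = 71.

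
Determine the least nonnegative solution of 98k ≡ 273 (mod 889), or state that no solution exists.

30

gcd(889, 98) = 7  (889 = 9*98 + 7, 98 = 14*7).
7 divides 273, so solutions exist.
Back-substituting, 98*(-9) + 889*(1) = 7.
So 98*(-9) ≡ 7 (mod 889); multiply by 39: k ≡ -351 (mod 127).
Smallest nonnegative: k = -351 mod 127 = 30.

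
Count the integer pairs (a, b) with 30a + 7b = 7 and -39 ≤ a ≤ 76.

gcd(30, 7) = 1  (30 = 4·7 + 2, 7 = 3·2 + 1, 2 = 2·1).
Back-substituting, 30·(-3) + 7·(13) = 1.
Scale by 7: particular solution (-21, 91); reduce a mod 7: (0, 1).
General solution: a = 0 + 7t, b = 1 - 30t for integer t.
-39 ≤ 0 + 7t ≤ 76 gives t ∈ [-5, 10], which is 16 values.

16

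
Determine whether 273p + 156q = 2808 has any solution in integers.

yes

gcd(273, 156):
  273 = 1*156 + 117
  156 = 1*117 + 39
  117 = 3*39
so gcd(273, 156) = 39.
39 divides 2808, so integer solutions exist.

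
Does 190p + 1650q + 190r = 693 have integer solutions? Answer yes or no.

gcd(1650, 190) = 10  (1650 = 8*190 + 130, 190 = 1*130 + 60, 130 = 2*60 + 10, 60 = 6*10).
gcd(10, 190) = 10.
10 does not divide 693 (remainder 3), so no integer solutions.

no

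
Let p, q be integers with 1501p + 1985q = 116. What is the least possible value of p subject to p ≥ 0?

131

gcd(1985, 1501) = 1.
1 divides 116, so solutions exist.
By Bézout, 1501*(-324) + 1985*(245) = 1.
Scale by 116/1 = 116: (p₀, q₀) = (-37584, 28420).
General solution: p = -37584 + 1985t, q = 28420 - 1501t for integer t.
p ≥ 0: smallest is -37584 mod 1985 = 131 (at t = 19), with q = -99.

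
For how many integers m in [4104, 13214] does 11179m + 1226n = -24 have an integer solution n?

gcd(11179, 1226):
  11179 = 9*1226 + 145
  1226 = 8*145 + 66
  145 = 2*66 + 13
  66 = 5*13 + 1
  13 = 13*1
so gcd(11179, 1226) = 1.
Back-substitute for Bézout coefficients:
  1 = 66 - 5*13
  ... = 11179*(-93) + 1226*(848)
Scale by -24: particular solution (2232, -20352); reduce m mod 1226: (1006, -9173).
General solution: m = 1006 + 1226t, n = -9173 - 11179t for integer t.
4104 ≤ 1006 + 1226t ≤ 13214 gives t ∈ [3, 9], which is 7 values.

7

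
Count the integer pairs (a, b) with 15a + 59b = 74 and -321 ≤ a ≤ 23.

gcd(59, 15):
  59 = 3×15 + 14
  15 = 1×14 + 1
  14 = 14×1
so gcd(59, 15) = 1.
Back-substitute for Bézout coefficients:
  1 = 15 - 1×14
  ... = 15×(4) + 59×(-1)
Scale by 74: particular solution (296, -74); reduce a mod 59: (1, 1).
General solution: a = 1 + 59t, b = 1 - 15t for integer t.
-321 ≤ 1 + 59t ≤ 23 gives t ∈ [-5, 0], which is 6 values.

6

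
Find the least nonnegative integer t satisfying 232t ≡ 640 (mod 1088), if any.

gcd(1088, 232):
  1088 = 4*232 + 160
  232 = 1*160 + 72
  160 = 2*72 + 16
  72 = 4*16 + 8
  16 = 2*8
so gcd(1088, 232) = 8.
8 divides 640, so solutions exist.
Back-substitute for Bézout coefficients:
  8 = 72 - 4*16
  ... = 232*(61) + 1088*(-13)
So 232*(61) ≡ 8 (mod 1088); multiply by 80: t ≡ 4880 (mod 136).
Smallest nonnegative: t = 4880 mod 136 = 120.

120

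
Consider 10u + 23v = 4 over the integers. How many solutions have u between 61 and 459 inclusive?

gcd(23, 10) = 1.
By Bézout, 10×(7) + 23×(-3) = 1.
Particular solution: (5, -2).
General solution: u = 5 + 23t, v = -2 - 10t for integer t.
61 ≤ 5 + 23t ≤ 459 gives t ∈ [3, 19], which is 17 values.

17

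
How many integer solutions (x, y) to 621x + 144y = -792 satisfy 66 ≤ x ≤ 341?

17

gcd(621, 144):
  621 = 4·144 + 45
  144 = 3·45 + 9
  45 = 5·9
so gcd(621, 144) = 9.
Back-substitute for Bézout coefficients:
  9 = 144 - 3·45
  ... = 621·(-3) + 144·(13)
Scale by -88: particular solution (264, -1144); reduce x mod 16: (8, -40).
General solution: x = 8 + 16t, y = -40 - 69t for integer t.
66 ≤ 8 + 16t ≤ 341 gives t ∈ [4, 20], which is 17 values.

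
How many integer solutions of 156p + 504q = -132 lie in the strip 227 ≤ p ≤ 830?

15

gcd(504, 156) = 12.
By Bézout, 156·(13) + 504·(-4) = 12.
Particular solution: (25, -8).
General solution: p = 25 + 42t, q = -8 - 13t for integer t.
227 ≤ 25 + 42t ≤ 830 gives t ∈ [5, 19], which is 15 values.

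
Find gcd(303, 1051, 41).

1

gcd(1051, 303) = 1.
gcd(1, 41) = 1.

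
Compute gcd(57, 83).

gcd(83, 57) = 1  (83 = 1·57 + 26, 57 = 2·26 + 5, 26 = 5·5 + 1, 5 = 5·1).

1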